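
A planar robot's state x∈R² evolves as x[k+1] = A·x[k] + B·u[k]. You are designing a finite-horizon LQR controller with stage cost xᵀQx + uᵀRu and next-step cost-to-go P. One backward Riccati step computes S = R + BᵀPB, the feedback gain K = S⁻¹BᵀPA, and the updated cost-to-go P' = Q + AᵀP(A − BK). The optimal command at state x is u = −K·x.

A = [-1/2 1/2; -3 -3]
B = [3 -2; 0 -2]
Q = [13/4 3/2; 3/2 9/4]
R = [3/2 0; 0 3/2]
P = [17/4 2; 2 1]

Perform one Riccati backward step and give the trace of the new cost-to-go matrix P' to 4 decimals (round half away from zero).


BᵀP = [12.7500 6.0000; -12.5000 -6.0000]
S = R + BᵀPB = [3/2 0; 0 3/2] + [38.2500 -37.5000; -37.5000 37.0000] = [39.7500 -37.5000; -37.5000 38.5000]
BᵀPA = [-24.3750 -11.6250; 24.2500 11.7500]
K = S⁻¹·BᵀPA = [-0.2341 -0.0559; 0.4018 0.2508]
A−BK = [1.0060 1.1692; -2.1964 -2.4985]
AᵀP(A−BK) = [0.6114 0.4943; 0.4943 0.4664]
P' = Q + AᵀP(A−BK) = [3.8614 1.9943; 1.9943 2.7164]
tr(P') = 6.5778

6.5778


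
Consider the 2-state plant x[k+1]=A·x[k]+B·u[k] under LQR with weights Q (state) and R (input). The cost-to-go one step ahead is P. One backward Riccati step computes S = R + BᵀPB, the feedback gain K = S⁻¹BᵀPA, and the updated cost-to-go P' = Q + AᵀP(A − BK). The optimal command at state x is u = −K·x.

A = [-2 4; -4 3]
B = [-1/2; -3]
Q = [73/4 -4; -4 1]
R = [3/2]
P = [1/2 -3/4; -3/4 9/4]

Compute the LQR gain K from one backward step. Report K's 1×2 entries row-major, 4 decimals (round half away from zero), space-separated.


BᵀP = [2.0000 -6.3750]
S = R + BᵀPB = [3/2] + [18.1250] = [19.6250]
BᵀPA = [21.5000 -11.1250]
K = S⁻¹·BᵀPA = [1.0955 -0.5669]
A−BK = [-1.4522 3.7166; -0.7134 1.2994]
AᵀP(A−BK) = [2.4459 -2.3121; -2.3121 3.9435]
P' = Q + AᵀP(A−BK) = [20.6959 -6.3121; -6.3121 4.9435]
tr(P') = 25.6393

1.0955 -0.5669


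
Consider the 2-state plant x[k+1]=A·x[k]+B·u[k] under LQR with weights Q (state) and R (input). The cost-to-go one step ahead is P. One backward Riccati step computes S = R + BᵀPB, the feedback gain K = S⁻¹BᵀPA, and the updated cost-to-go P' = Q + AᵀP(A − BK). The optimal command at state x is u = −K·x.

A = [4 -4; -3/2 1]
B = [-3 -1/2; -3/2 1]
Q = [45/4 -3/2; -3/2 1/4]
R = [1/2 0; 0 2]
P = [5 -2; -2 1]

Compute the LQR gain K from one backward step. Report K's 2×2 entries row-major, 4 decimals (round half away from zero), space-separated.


BᵀP = [-12.0000 4.5000; -4.5000 2.0000]
S = R + BᵀPB = [1/2 0; 0 2] + [29.2500 10.5000; 10.5000 4.2500] = [29.7500 10.5000; 10.5000 6.2500]
BᵀPA = [-54.7500 52.5000; -21.0000 20.0000]
K = S⁻¹·BᵀPA = [-1.6078 1.5607; -0.6590 0.5780]
A−BK = [-1.1528 0.9711; -3.2527 2.7630]
AᵀP(A−BK) = [4.3869 -3.9133; -3.9133 3.5029]
P' = Q + AᵀP(A−BK) = [15.6369 -5.4133; -5.4133 3.7529]
tr(P') = 19.3898

-1.6078 1.5607 -0.6590 0.5780


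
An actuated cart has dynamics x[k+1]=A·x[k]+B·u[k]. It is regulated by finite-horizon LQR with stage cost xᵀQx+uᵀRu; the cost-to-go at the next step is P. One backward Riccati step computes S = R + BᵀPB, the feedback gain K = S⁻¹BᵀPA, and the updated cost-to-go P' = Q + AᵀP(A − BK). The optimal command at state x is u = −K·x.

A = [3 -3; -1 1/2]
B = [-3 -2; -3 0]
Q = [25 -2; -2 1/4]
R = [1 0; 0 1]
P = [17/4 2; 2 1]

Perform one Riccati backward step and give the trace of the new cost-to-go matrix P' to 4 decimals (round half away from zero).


26.3798

BᵀP = [-18.7500 -9.0000; -8.5000 -4.0000]
S = R + BᵀPB = [1 0; 0 1] + [83.2500 37.5000; 37.5000 17.0000] = [84.2500 37.5000; 37.5000 18.0000]
BᵀPA = [-47.2500 51.7500; -21.5000 23.5000]
K = S⁻¹·BᵀPA = [-0.4014 0.4558; -0.3583 0.3560]
A−BK = [1.0794 -0.9206; -2.2041 1.8673]
AᵀP(A−BK) = [0.5828 -0.5601; -0.5601 0.5471]
P' = Q + AᵀP(A−BK) = [25.5828 -2.5601; -2.5601 0.7971]
tr(P') = 26.3798


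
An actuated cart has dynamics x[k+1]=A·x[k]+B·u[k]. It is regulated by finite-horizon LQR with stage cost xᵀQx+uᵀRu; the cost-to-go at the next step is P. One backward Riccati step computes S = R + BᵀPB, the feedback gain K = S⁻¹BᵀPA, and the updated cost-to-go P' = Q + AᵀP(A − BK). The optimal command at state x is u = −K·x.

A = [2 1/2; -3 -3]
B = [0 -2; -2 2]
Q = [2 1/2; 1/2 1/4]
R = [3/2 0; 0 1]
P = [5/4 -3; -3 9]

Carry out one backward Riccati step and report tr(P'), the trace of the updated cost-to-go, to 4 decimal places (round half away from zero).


4.9084

BᵀP = [6.0000 -18.0000; -8.5000 24.0000]
S = R + BᵀPB = [3/2 0; 0 1] + [36.0000 -48.0000; -48.0000 65.0000] = [37.5000 -48.0000; -48.0000 66.0000]
BᵀPA = [66.0000 57.0000; -89.0000 -76.2500]
K = S⁻¹·BᵀPA = [0.4912 0.5965; -0.9912 -0.7215]
A−BK = [0.0175 -0.9430; -0.0351 -0.3640]
AᵀP(A−BK) = [1.3596 1.1689; 1.1689 1.2988]
P' = Q + AᵀP(A−BK) = [3.3596 1.6689; 1.6689 1.5488]
tr(P') = 4.9084


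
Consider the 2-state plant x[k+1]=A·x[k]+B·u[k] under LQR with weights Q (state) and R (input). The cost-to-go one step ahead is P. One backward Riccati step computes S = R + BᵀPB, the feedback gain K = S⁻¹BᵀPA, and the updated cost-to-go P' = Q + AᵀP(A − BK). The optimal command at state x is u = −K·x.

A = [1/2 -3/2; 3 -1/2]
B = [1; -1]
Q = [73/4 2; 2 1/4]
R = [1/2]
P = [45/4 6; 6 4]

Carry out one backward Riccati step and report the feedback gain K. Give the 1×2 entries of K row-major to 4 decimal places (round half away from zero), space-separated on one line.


BᵀP = [5.2500 2.0000]
S = R + BᵀPB = [1/2] + [3.2500] = [3.7500]
BᵀPA = [8.6250 -8.8750]
K = S⁻¹·BᵀPA = [2.3000 -2.3667]
A−BK = [-1.8000 0.8667; 5.3000 -2.8667]
AᵀP(A−BK) = [36.9750 -22.5250; -22.5250 14.3083]
P' = Q + AᵀP(A−BK) = [55.2250 -20.5250; -20.5250 14.5583]
tr(P') = 69.7833

2.3000 -2.3667


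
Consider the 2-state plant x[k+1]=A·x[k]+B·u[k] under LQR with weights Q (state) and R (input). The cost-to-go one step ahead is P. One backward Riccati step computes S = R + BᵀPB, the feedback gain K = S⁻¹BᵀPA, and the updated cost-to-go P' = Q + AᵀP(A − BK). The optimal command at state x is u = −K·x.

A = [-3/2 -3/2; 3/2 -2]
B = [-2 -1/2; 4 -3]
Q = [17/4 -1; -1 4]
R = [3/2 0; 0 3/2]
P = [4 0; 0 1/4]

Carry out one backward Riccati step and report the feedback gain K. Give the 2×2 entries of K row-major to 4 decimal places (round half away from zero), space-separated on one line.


0.6156 0.4252 0.2651 0.8578

BᵀP = [-8.0000 1.0000; -2.0000 -0.7500]
S = R + BᵀPB = [3/2 0; 0 3/2] + [20.0000 1.0000; 1.0000 3.2500] = [21.5000 1.0000; 1.0000 4.7500]
BᵀPA = [13.5000 10.0000; 1.8750 4.5000]
K = S⁻¹·BᵀPA = [0.6156 0.4252; 0.2651 0.8578]
A−BK = [-0.1363 -0.2206; -0.1669 -1.1273]
AᵀP(A−BK) = [0.7551 0.9011; 0.9011 1.8875]
P' = Q + AᵀP(A−BK) = [5.0051 -0.0989; -0.0989 5.8875]
tr(P') = 10.8926


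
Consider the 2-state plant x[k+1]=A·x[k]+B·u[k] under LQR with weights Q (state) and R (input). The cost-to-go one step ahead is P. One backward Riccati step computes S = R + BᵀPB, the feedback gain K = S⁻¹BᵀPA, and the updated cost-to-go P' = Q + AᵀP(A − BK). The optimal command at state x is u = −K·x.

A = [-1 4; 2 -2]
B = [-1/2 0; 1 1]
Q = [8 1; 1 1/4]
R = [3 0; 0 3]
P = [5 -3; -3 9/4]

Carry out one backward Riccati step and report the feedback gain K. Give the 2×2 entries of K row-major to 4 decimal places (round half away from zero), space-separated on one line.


1.1204 -2.5969 0.6283 -1.2880

BᵀP = [-5.5000 3.7500; -3.0000 2.2500]
S = R + BᵀPB = [3 0; 0 3] + [6.5000 3.7500; 3.7500 2.2500] = [9.5000 3.7500; 3.7500 5.2500]
BᵀPA = [13.0000 -29.5000; 7.5000 -16.5000]
K = S⁻¹·BᵀPA = [1.1204 -2.5969; 0.6283 -1.2880]
A−BK = [-0.4398 2.7016; 0.2513 1.8848]
AᵀP(A−BK) = [6.7225 -15.5812; -15.5812 39.1414]
P' = Q + AᵀP(A−BK) = [14.7225 -14.5812; -14.5812 39.3914]
tr(P') = 54.1139


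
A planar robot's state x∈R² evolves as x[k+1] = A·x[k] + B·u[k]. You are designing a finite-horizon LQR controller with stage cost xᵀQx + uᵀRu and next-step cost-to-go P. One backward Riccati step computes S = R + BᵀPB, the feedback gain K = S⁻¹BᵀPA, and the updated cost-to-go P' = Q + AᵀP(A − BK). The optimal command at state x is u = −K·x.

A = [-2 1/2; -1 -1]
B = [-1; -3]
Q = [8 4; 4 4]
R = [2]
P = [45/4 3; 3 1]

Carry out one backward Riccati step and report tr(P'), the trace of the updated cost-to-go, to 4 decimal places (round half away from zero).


BᵀP = [-20.2500 -6.0000]
S = R + BᵀPB = [2] + [38.2500] = [40.2500]
BᵀPA = [46.5000 -4.1250]
K = S⁻¹·BᵀPA = [1.1553 -0.1025]
A−BK = [-0.8447 0.3975; 2.4658 -1.3075]
AᵀP(A−BK) = [4.2795 -0.9845; -0.9845 0.3898]
P' = Q + AᵀP(A−BK) = [12.2795 3.0155; 3.0155 4.3898]
tr(P') = 16.6693

16.6693


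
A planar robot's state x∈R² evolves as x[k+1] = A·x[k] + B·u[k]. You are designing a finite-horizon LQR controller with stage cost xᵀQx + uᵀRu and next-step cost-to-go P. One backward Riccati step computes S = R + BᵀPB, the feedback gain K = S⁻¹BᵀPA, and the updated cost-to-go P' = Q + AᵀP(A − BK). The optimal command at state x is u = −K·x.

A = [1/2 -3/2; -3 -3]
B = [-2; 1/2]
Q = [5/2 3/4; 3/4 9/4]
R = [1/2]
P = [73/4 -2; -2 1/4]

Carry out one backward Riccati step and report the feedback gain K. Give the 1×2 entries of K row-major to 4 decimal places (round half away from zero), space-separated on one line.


BᵀP = [-37.5000 4.1250]
S = R + BᵀPB = [1/2] + [77.0625] = [77.5625]
BᵀPA = [-31.1250 43.8750]
K = S⁻¹·BᵀPA = [-0.4013 0.5657]
A−BK = [-0.3026 -0.3687; -2.7994 -3.2828]
AᵀP(A−BK) = [0.3224 0.1691; 0.1691 0.4936]
P' = Q + AᵀP(A−BK) = [2.8224 0.9191; 0.9191 2.7436]
tr(P') = 5.5660

-0.4013 0.5657


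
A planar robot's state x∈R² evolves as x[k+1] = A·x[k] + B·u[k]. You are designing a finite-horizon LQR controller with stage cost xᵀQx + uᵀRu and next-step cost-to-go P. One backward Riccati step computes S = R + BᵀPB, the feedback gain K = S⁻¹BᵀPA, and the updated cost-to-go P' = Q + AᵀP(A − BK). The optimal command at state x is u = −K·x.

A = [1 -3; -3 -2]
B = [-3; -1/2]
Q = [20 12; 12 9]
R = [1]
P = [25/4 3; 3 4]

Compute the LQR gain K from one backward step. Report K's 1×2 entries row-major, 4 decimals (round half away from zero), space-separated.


BᵀP = [-20.2500 -11.0000]
S = R + BᵀPB = [1] + [66.2500] = [67.2500]
BᵀPA = [12.7500 82.7500]
K = S⁻¹·BᵀPA = [0.1896 1.2305]
A−BK = [1.5688 0.6914; -2.9052 -1.3848]
AᵀP(A−BK) = [21.8327 10.5613; 10.5613 6.4275]
P' = Q + AᵀP(A−BK) = [41.8327 22.5613; 22.5613 15.4275]
tr(P') = 57.2602

0.1896 1.2305


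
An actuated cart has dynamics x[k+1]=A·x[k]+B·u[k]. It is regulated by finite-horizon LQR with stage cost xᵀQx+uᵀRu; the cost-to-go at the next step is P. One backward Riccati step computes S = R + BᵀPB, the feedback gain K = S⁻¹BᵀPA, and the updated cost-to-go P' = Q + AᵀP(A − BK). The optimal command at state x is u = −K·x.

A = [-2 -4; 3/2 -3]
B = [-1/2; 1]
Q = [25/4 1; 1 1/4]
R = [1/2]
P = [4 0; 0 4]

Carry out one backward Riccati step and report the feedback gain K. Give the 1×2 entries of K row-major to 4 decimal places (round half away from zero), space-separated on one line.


BᵀP = [-2.0000 4.0000]
S = R + BᵀPB = [1/2] + [5.0000] = [5.5000]
BᵀPA = [10.0000 -4.0000]
K = S⁻¹·BᵀPA = [1.8182 -0.7273]
A−BK = [-1.0909 -4.3636; -0.3182 -2.2727]
AᵀP(A−BK) = [6.8182 21.2727; 21.2727 97.0909]
P' = Q + AᵀP(A−BK) = [13.0682 22.2727; 22.2727 97.3409]
tr(P') = 110.4091

1.8182 -0.7273


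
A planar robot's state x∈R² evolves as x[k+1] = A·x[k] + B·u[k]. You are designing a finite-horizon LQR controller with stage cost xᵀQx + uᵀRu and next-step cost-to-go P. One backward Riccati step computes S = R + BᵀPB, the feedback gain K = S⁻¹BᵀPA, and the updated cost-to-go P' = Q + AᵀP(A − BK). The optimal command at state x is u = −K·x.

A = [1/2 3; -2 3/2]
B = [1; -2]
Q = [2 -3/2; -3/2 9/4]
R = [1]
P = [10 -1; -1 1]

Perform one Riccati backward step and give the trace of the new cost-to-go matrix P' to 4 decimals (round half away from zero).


BᵀP = [12.0000 -3.0000]
S = R + BᵀPB = [1] + [18.0000] = [19.0000]
BᵀPA = [12.0000 31.5000]
K = S⁻¹·BᵀPA = [0.6316 1.6579]
A−BK = [-0.1316 1.3421; -0.7368 4.8158]
AᵀP(A−BK) = [0.9211 -2.6447; -2.6447 31.0263]
P' = Q + AᵀP(A−BK) = [2.9211 -4.1447; -4.1447 33.2763]
tr(P') = 36.1974

36.1974


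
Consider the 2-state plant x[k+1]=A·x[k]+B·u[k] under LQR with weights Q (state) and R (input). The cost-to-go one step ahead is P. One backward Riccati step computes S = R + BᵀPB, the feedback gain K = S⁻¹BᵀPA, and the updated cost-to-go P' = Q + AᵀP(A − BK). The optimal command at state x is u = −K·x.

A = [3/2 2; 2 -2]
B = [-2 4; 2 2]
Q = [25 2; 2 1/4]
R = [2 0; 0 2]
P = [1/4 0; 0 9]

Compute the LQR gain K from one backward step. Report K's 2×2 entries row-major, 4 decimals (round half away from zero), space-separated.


BᵀP = [-0.5000 18.0000; 1.0000 18.0000]
S = R + BᵀPB = [2 0; 0 2] + [37.0000 34.0000; 34.0000 40.0000] = [39.0000 34.0000; 34.0000 42.0000]
BᵀPA = [35.2500 -37.0000; 37.5000 -34.0000]
K = S⁻¹·BᵀPA = [0.4263 -0.8257; 0.5477 -0.1411]
A−BK = [0.1618 0.9129; 0.0519 -0.0664]
AᵀP(A−BK) = [0.9943 -0.8527; -0.8527 1.6515]
P' = Q + AᵀP(A−BK) = [25.9943 1.1473; 1.1473 1.9015]
tr(P') = 27.8957

0.4263 -0.8257 0.5477 -0.1411


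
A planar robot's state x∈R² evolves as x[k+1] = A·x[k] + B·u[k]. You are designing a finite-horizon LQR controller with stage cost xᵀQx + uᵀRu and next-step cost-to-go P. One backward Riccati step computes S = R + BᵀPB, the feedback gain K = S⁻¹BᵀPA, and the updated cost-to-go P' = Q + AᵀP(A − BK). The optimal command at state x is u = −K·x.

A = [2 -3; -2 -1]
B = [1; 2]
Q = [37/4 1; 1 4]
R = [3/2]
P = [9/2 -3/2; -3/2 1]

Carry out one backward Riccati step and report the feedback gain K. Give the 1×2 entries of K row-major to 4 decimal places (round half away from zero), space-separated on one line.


BᵀP = [1.5000 0.5000]
S = R + BᵀPB = [3/2] + [2.5000] = [4.0000]
BᵀPA = [2.0000 -5.0000]
K = S⁻¹·BᵀPA = [0.5000 -1.2500]
A−BK = [1.5000 -1.7500; -3.0000 1.5000]
AᵀP(A−BK) = [33.0000 -28.5000; -28.5000 26.2500]
P' = Q + AᵀP(A−BK) = [42.2500 -27.5000; -27.5000 30.2500]
tr(P') = 72.5000

0.5000 -1.2500


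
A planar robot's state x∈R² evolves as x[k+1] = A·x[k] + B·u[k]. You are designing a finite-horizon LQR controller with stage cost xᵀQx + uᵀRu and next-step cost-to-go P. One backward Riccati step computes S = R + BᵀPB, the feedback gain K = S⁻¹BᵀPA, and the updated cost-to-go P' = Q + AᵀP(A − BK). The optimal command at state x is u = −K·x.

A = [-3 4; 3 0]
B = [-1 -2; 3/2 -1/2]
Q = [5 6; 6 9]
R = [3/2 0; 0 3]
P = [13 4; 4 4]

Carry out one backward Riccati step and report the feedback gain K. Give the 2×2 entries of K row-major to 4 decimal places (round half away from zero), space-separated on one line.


BᵀP = [-7.0000 2.0000; -28.0000 -10.0000]
S = R + BᵀPB = [3/2 0; 0 3] + [10.0000 13.0000; 13.0000 61.0000] = [11.5000 13.0000; 13.0000 64.0000]
BᵀPA = [27.0000 -28.0000; 54.0000 -112.0000]
K = S⁻¹·BᵀPA = [1.8095 -0.5926; 0.4762 -1.6296]
A−BK = [-0.2381 0.1481; 0.5238 0.0741]
AᵀP(A−BK) = [6.4286 -4.0000; -4.0000 8.8889]
P' = Q + AᵀP(A−BK) = [11.4286 2.0000; 2.0000 17.8889]
tr(P') = 29.3175

1.8095 -0.5926 0.4762 -1.6296


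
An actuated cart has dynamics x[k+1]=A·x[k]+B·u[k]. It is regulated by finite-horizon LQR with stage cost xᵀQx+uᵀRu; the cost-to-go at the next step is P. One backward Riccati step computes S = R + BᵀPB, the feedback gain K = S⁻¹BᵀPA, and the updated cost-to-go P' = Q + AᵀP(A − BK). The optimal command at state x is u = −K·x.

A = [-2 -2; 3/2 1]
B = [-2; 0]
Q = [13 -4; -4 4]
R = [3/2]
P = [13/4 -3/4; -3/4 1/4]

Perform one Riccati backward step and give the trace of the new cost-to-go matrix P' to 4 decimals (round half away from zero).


BᵀP = [-6.5000 1.5000]
S = R + BᵀPB = [3/2] + [13.0000] = [14.5000]
BᵀPA = [15.2500 14.5000]
K = S⁻¹·BᵀPA = [1.0517 1.0000]
A−BK = [0.1034 0.0000; 1.5000 1.0000]
AᵀP(A−BK) = [2.0237 1.8750; 1.8750 1.7500]
P' = Q + AᵀP(A−BK) = [15.0237 -2.1250; -2.1250 5.7500]
tr(P') = 20.7737

20.7737


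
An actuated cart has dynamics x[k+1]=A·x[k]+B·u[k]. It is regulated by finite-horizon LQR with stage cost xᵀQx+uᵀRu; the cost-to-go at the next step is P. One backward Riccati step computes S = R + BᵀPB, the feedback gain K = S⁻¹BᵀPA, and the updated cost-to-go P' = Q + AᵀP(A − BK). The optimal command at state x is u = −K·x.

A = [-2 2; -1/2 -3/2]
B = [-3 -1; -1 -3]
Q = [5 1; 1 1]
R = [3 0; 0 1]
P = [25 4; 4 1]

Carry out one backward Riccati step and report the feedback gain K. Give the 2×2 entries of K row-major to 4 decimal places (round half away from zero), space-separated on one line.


0.5588 -0.6765 0.1959 0.2767

BᵀP = [-79.0000 -13.0000; -37.0000 -7.0000]
S = R + BᵀPB = [3 0; 0 1] + [250.0000 118.0000; 118.0000 58.0000] = [253.0000 118.0000; 118.0000 59.0000]
BᵀPA = [164.5000 -138.5000; 77.5000 -63.5000]
K = S⁻¹·BᵀPA = [0.5588 -0.6765; 0.1959 0.2767]
A−BK = [-0.1276 0.2473; 0.6466 -1.3465]
AᵀP(A−BK) = [1.1403 -1.4125; -1.4125 2.1274]
P' = Q + AᵀP(A−BK) = [6.1403 -0.4125; -0.4125 3.1274]
tr(P') = 9.2677


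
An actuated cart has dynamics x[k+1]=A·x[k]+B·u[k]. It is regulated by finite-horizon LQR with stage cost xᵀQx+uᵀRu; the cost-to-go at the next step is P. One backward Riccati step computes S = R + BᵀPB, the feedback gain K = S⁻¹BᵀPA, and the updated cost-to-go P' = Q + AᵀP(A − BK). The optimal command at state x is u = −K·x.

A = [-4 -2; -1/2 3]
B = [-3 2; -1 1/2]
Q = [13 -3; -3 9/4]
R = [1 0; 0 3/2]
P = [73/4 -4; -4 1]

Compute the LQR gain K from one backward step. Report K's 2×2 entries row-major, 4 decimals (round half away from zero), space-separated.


BᵀP = [-50.7500 11.0000; 34.5000 -7.5000]
S = R + BᵀPB = [1 0; 0 3/2] + [141.2500 -96.0000; -96.0000 65.2500] = [142.2500 -96.0000; -96.0000 66.7500]
BᵀPA = [197.5000 134.5000; -134.2500 -91.5000]
K = S⁻¹·BᵀPA = [1.0571 0.6944; -0.4909 -0.3721]
A−BK = [0.1531 0.8274; 0.8026 3.8805]
AᵀP(A−BK) = [1.5678 1.4016; 1.4016 2.5561]
P' = Q + AᵀP(A−BK) = [14.5678 -1.5984; -1.5984 4.8061]
tr(P') = 19.3739

1.0571 0.6944 -0.4909 -0.3721


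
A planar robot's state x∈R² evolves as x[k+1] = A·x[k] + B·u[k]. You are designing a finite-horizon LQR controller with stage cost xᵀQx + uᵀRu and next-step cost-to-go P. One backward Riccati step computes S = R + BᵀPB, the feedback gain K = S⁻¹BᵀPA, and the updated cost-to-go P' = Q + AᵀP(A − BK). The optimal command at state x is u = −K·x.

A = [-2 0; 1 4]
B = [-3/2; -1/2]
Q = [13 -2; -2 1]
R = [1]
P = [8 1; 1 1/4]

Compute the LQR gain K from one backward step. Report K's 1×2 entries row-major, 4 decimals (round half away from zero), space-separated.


BᵀP = [-12.5000 -1.6250]
S = R + BᵀPB = [1] + [19.5625] = [20.5625]
BᵀPA = [23.3750 -6.5000]
K = S⁻¹·BᵀPA = [1.1368 -0.3161]
A−BK = [-0.2948 -0.4742; 1.5684 3.8419]
AᵀP(A−BK) = [1.6778 0.3891; 0.3891 1.9453]
P' = Q + AᵀP(A−BK) = [14.6778 -1.6109; -1.6109 2.9453]
tr(P') = 17.6231

1.1368 -0.3161


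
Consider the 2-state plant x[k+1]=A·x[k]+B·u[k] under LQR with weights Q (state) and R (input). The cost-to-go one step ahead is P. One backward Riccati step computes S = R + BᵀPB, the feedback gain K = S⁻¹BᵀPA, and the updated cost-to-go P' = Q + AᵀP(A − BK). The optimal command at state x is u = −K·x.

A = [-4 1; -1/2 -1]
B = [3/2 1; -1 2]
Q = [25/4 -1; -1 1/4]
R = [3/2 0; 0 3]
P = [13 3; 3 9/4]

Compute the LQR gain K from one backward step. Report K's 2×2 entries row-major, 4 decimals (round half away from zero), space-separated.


BᵀP = [16.5000 2.2500; 19.0000 7.5000]
S = R + BᵀPB = [3/2 0; 0 3] + [22.5000 21.0000; 21.0000 34.0000] = [24.0000 21.0000; 21.0000 37.0000]
BᵀPA = [-67.1250 14.2500; -79.7500 11.5000]
K = S⁻¹·BᵀPA = [-1.8096 0.6393; -1.1284 -0.0520]
A−BK = [-0.1573 0.0931; -0.0529 -0.2567]
AᵀP(A−BK) = [9.1092 -1.6126; -1.6126 0.7387]
P' = Q + AᵀP(A−BK) = [15.3592 -2.6126; -2.6126 0.9887]
tr(P') = 16.3478

-1.8096 0.6393 -1.1284 -0.0520


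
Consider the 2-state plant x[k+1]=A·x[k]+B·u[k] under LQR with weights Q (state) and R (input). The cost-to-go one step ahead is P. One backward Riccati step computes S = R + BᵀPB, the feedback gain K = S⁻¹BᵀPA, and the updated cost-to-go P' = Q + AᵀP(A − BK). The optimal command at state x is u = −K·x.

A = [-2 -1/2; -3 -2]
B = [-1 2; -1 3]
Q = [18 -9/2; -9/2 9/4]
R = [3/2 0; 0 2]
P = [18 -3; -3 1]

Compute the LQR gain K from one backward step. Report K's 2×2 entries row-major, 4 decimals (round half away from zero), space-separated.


0.4550 -0.1469 -0.7251 -0.2346

BᵀP = [-15.0000 2.0000; 27.0000 -3.0000]
S = R + BᵀPB = [3/2 0; 0 2] + [13.0000 -24.0000; -24.0000 45.0000] = [14.5000 -24.0000; -24.0000 47.0000]
BᵀPA = [24.0000 3.5000; -45.0000 -7.5000]
K = S⁻¹·BᵀPA = [0.4550 -0.1469; -0.7251 -0.2346]
A−BK = [-0.0948 -0.1777; -0.3697 -1.4431]
AᵀP(A−BK) = [1.4502 0.4692; 0.4692 1.2547]
P' = Q + AᵀP(A−BK) = [19.4502 -4.0308; -4.0308 3.5047]
tr(P') = 22.9550


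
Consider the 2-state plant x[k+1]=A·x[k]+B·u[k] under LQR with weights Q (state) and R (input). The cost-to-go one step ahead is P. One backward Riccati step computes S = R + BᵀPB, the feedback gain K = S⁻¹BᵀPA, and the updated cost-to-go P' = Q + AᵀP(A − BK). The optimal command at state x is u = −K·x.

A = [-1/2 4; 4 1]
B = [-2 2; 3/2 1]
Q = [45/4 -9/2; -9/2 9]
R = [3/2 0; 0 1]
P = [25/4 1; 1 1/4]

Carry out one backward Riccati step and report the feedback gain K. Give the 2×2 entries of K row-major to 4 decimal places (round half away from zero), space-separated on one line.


BᵀP = [-11.0000 -1.6250; 13.5000 2.2500]
S = R + BᵀPB = [3/2 0; 0 1] + [19.5625 -23.6250; -23.6250 29.2500] = [21.0625 -23.6250; -23.6250 30.2500]
BᵀPA = [-1.0000 -45.6250; 2.2500 56.2500]
K = S⁻¹·BᵀPA = [0.2900 -0.6487; 0.3008 1.3528]
A−BK = [-0.5218 -0.0032; 3.2642 0.6203]
AᵀP(A−BK) = [1.1756 0.3074; 0.3074 2.5538]
P' = Q + AᵀP(A−BK) = [12.4256 -4.1926; -4.1926 11.5538]
tr(P') = 23.9794

0.2900 -0.6487 0.3008 1.3528


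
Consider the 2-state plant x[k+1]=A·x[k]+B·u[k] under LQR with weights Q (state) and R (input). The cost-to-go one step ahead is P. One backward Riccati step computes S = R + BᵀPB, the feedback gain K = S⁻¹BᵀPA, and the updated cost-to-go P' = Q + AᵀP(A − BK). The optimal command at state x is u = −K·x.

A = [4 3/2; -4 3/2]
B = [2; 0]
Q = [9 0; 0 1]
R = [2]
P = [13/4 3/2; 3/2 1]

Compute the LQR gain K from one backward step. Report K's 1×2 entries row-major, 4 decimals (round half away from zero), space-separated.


0.9333 0.9500

BᵀP = [6.5000 3.0000]
S = R + BᵀPB = [2] + [13.0000] = [15.0000]
BᵀPA = [14.0000 14.2500]
K = S⁻¹·BᵀPA = [0.9333 0.9500]
A−BK = [2.1333 -0.4000; -4.0000 1.5000]
AᵀP(A−BK) = [6.9333 0.2000; 0.2000 2.7750]
P' = Q + AᵀP(A−BK) = [15.9333 0.2000; 0.2000 3.7750]
tr(P') = 19.7083


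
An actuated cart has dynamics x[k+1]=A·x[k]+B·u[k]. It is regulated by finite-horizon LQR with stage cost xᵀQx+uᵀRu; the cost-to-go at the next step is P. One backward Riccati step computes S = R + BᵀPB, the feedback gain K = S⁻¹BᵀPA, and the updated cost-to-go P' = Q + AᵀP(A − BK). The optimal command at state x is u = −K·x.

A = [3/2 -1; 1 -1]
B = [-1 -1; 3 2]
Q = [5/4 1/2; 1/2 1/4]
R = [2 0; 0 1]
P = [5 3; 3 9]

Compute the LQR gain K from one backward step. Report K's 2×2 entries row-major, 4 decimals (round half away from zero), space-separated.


BᵀP = [4.0000 24.0000; 1.0000 15.0000]
S = R + BᵀPB = [2 0; 0 1] + [68.0000 44.0000; 44.0000 29.0000] = [70.0000 44.0000; 44.0000 30.0000]
BᵀPA = [30.0000 -28.0000; 16.5000 -16.0000]
K = S⁻¹·BᵀPA = [1.0610 -0.8293; -1.0061 0.6829]
A−BK = [1.5549 -1.1463; -0.1707 0.1220]
AᵀP(A−BK) = [14.0213 -10.3902; -10.3902 7.7073]
P' = Q + AᵀP(A−BK) = [15.2713 -9.8902; -9.8902 7.9573]
tr(P') = 23.2287

1.0610 -0.8293 -1.0061 0.6829


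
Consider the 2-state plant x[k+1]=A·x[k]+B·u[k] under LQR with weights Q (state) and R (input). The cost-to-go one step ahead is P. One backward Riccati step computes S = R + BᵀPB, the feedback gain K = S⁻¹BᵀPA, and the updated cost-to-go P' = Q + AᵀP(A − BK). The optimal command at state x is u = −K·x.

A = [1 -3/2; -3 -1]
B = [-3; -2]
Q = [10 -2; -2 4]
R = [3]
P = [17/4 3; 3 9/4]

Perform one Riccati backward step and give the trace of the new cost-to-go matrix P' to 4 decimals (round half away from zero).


BᵀP = [-18.7500 -13.5000]
S = R + BᵀPB = [3] + [83.2500] = [86.2500]
BᵀPA = [21.7500 41.6250]
K = S⁻¹·BᵀPA = [0.2522 0.4826]
A−BK = [1.7565 -0.0522; -2.4957 -0.0348]
AᵀP(A−BK) = [1.0152 0.3783; 0.3783 0.7239]
P' = Q + AᵀP(A−BK) = [11.0152 -1.6217; -1.6217 4.7239]
tr(P') = 15.7391

15.7391


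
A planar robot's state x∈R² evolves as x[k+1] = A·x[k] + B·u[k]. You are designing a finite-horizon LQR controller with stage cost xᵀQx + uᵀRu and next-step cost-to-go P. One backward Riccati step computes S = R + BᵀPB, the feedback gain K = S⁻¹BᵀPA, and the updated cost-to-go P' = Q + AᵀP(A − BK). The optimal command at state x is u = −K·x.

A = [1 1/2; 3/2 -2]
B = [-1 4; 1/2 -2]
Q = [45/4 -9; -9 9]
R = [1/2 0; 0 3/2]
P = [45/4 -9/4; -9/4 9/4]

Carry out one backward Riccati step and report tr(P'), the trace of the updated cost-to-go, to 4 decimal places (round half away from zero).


30.5077

BᵀP = [-12.3750 3.3750; 49.5000 -13.5000]
S = R + BᵀPB = [1/2 0; 0 3/2] + [14.0625 -56.2500; -56.2500 225.0000] = [14.5625 -56.2500; -56.2500 226.5000]
BᵀPA = [-7.3125 -12.9375; 29.2500 51.7500]
K = S⁻¹·BᵀPA = [-0.0816 -0.1445; 0.1089 0.1926]
A−BK = [0.4829 -0.4149; 1.7585 -1.5426]
AᵀP(A−BK) = [5.7812 -5.0024; -5.0024 4.4764]
P' = Q + AᵀP(A−BK) = [17.0312 -14.0024; -14.0024 13.4764]
tr(P') = 30.5077


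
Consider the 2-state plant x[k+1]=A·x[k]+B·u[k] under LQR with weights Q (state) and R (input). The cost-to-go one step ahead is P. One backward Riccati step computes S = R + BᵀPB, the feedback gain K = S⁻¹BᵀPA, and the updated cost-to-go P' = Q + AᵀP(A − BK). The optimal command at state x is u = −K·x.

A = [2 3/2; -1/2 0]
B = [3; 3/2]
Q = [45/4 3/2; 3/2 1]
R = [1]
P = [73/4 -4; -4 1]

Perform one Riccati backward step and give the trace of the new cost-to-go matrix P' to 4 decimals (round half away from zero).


13.6132

BᵀP = [48.7500 -10.5000]
S = R + BᵀPB = [1] + [130.5000] = [131.5000]
BᵀPA = [102.7500 73.1250]
K = S⁻¹·BᵀPA = [0.7814 0.5561]
A−BK = [-0.3441 -0.1683; -1.6721 -0.8341]
AᵀP(A−BK) = [0.9644 0.6124; 0.6124 0.3989]
P' = Q + AᵀP(A−BK) = [12.2144 2.1124; 2.1124 1.3989]
tr(P') = 13.6132


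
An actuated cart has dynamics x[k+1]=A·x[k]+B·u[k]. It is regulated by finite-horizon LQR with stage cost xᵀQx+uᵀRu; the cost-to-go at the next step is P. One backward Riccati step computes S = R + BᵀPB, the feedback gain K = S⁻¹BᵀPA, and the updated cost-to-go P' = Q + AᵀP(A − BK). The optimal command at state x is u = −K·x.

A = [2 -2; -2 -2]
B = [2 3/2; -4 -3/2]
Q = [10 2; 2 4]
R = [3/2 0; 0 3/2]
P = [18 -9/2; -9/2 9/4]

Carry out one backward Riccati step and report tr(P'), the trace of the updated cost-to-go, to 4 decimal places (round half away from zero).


25.4204

BᵀP = [54.0000 -18.0000; 33.7500 -10.1250]
S = R + BᵀPB = [3/2 0; 0 3/2] + [180.0000 108.0000; 108.0000 65.8125] = [181.5000 108.0000; 108.0000 67.3125]
BᵀPA = [144.0000 -72.0000; 87.7500 -47.2500]
K = S⁻¹·BᵀPA = [0.3904 0.4637; 0.6772 -1.4459]
A−BK = [0.2034 -0.7585; 0.5775 -2.3142]
AᵀP(A−BK) = [1.3543 -2.8917; -2.8917 10.0661]
P' = Q + AᵀP(A−BK) = [11.3543 -0.8917; -0.8917 14.0661]
tr(P') = 25.4204


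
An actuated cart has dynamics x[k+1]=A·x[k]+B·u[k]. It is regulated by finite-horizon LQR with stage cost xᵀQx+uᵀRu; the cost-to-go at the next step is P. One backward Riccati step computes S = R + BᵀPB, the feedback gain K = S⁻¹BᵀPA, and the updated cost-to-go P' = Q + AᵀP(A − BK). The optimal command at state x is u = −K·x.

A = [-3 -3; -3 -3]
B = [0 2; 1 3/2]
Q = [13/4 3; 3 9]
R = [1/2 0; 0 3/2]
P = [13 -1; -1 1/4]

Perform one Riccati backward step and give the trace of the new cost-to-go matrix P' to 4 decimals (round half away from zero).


18.7664

BᵀP = [-1.0000 0.2500; 24.5000 -1.6250]
S = R + BᵀPB = [1/2 0; 0 3/2] + [0.2500 -1.6250; -1.6250 46.5625] = [0.7500 -1.6250; -1.6250 48.0625]
BᵀPA = [2.2500 2.2500; -68.6250 -68.6250]
K = S⁻¹·BᵀPA = [-0.1010 -0.1010; -1.4312 -1.4312]
A−BK = [-0.1375 -0.1375; -0.7521 -0.7521]
AᵀP(A−BK) = [3.2582 3.2582; 3.2582 3.2582]
P' = Q + AᵀP(A−BK) = [6.5082 6.2582; 6.2582 12.2582]
tr(P') = 18.7664


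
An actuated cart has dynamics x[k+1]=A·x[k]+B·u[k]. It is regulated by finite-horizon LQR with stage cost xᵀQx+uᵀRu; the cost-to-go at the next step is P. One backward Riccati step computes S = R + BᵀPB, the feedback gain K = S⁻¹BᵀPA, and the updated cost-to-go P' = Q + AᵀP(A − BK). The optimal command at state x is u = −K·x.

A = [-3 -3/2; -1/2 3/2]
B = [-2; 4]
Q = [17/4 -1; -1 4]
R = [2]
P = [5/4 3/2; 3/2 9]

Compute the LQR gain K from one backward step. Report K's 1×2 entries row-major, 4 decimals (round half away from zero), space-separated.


BᵀP = [3.5000 33.0000]
S = R + BᵀPB = [2] + [125.0000] = [127.0000]
BᵀPA = [-27.0000 44.2500]
K = S⁻¹·BᵀPA = [-0.2126 0.3484]
A−BK = [-3.4252 -0.8031; 0.3504 0.1063]
AᵀP(A−BK) = [12.2598 2.6575; 2.6575 0.8947]
P' = Q + AᵀP(A−BK) = [16.5098 1.6575; 1.6575 4.8947]
tr(P') = 21.4045

-0.2126 0.3484


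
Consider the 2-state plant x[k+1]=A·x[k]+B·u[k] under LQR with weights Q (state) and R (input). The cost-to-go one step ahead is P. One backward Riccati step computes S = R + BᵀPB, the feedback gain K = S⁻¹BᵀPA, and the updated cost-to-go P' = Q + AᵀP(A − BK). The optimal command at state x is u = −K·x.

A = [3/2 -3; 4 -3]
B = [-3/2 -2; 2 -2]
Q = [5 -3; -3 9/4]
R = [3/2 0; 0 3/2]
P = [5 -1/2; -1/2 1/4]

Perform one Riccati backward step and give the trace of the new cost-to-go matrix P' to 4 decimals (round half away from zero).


11.5787

BᵀP = [-8.5000 1.2500; -9.0000 0.5000]
S = R + BᵀPB = [3/2 0; 0 3/2] + [15.2500 14.5000; 14.5000 17.0000] = [16.7500 14.5000; 14.5000 18.5000]
BᵀPA = [-7.7500 21.7500; -11.5000 25.5000]
K = S⁻¹·BᵀPA = [0.2346 0.3275; -0.8055 1.1217]
A−BK = [0.2409 -0.2654; 1.9197 -1.4115]
AᵀP(A−BK) = [1.8049 -1.8124; -1.8124 2.5238]
P' = Q + AᵀP(A−BK) = [6.8049 -4.8124; -4.8124 4.7738]
tr(P') = 11.5787


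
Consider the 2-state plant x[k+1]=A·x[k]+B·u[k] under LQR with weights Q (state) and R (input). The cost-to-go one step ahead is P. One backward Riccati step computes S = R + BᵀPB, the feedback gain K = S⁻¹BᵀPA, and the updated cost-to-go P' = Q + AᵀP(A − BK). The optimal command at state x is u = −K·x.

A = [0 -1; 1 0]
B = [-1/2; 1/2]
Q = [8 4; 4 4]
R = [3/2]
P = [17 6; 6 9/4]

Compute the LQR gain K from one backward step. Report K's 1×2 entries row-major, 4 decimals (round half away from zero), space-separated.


-0.5660 1.6604

BᵀP = [-5.5000 -1.8750]
S = R + BᵀPB = [3/2] + [1.8125] = [3.3125]
BᵀPA = [-1.8750 5.5000]
K = S⁻¹·BᵀPA = [-0.5660 1.6604]
A−BK = [-0.2830 -0.1698; 1.2830 -0.8302]
AᵀP(A−BK) = [1.1887 -2.8868; -2.8868 7.8679]
P' = Q + AᵀP(A−BK) = [9.1887 1.1132; 1.1132 11.8679]
tr(P') = 21.0566


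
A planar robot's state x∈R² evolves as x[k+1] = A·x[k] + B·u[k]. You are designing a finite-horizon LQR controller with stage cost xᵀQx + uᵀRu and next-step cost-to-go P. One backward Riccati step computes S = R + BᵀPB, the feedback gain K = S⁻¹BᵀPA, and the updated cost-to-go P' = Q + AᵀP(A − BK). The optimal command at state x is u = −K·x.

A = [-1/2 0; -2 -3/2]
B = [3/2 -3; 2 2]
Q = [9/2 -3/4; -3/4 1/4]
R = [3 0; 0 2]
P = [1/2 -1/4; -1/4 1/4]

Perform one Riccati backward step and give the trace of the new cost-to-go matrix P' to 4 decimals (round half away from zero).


5.3118

BᵀP = [0.2500 0.1250; -2.0000 1.2500]
S = R + BᵀPB = [3 0; 0 2] + [0.6250 -0.5000; -0.5000 8.5000] = [3.6250 -0.5000; -0.5000 10.5000]
BᵀPA = [-0.3750 -0.1875; -1.5000 -1.8750]
K = S⁻¹·BᵀPA = [-0.1240 -0.0769; -0.1488 -0.1822]
A−BK = [-0.7603 -0.4314; -1.4545 -0.9818]
AᵀP(A−BK) = [0.3554 0.2603; 0.2603 0.2064]
P' = Q + AᵀP(A−BK) = [4.8554 -0.4897; -0.4897 0.4564]
tr(P') = 5.3118


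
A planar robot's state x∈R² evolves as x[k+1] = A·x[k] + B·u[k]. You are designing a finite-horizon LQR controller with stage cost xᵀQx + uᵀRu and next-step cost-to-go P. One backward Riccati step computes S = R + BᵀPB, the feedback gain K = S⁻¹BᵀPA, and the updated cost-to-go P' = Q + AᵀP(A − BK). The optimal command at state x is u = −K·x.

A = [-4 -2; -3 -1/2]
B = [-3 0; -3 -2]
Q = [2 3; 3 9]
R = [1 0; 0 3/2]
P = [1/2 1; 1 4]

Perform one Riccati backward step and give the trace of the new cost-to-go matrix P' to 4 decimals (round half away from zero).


BᵀP = [-4.5000 -15.0000; -2.0000 -8.0000]
S = R + BᵀPB = [1 0; 0 3/2] + [58.5000 30.0000; 30.0000 16.0000] = [59.5000 30.0000; 30.0000 17.5000]
BᵀPA = [63.0000 16.5000; 32.0000 8.0000]
K = S⁻¹·BᵀPA = [1.0088 0.3451; 0.0991 -0.1345]
A−BK = [-0.9735 -0.9646; 0.2248 0.2664]
AᵀP(A−BK) = [1.2708 0.5611; 0.5611 0.3814]
P' = Q + AᵀP(A−BK) = [3.2708 3.5611; 3.5611 9.3814]
tr(P') = 12.6522

12.6522


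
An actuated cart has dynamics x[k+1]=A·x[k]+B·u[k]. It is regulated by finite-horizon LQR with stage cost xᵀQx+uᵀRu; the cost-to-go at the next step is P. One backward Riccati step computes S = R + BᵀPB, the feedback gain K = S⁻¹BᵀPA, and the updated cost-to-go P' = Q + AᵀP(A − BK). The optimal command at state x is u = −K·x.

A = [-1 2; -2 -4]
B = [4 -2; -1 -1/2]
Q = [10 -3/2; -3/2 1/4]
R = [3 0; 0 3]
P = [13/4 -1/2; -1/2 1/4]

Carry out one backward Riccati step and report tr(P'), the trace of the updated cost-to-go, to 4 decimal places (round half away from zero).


BᵀP = [13.5000 -2.2500; -6.2500 0.8750]
S = R + BᵀPB = [3 0; 0 3] + [56.2500 -25.8750; -25.8750 12.0625] = [59.2500 -25.8750; -25.8750 15.0625]
BᵀPA = [-9.0000 36.0000; 4.5000 -16.0000]
K = S⁻¹·BᵀPA = [-0.0858 0.5753; 0.1514 -0.0740]
A−BK = [-0.3541 -0.4491; -2.0101 -3.4617]
AᵀP(A−BK) = [0.7967 1.0105; 1.0105 3.1060]
P' = Q + AᵀP(A−BK) = [10.7967 -0.4895; -0.4895 3.3560]
tr(P') = 14.1526

14.1526


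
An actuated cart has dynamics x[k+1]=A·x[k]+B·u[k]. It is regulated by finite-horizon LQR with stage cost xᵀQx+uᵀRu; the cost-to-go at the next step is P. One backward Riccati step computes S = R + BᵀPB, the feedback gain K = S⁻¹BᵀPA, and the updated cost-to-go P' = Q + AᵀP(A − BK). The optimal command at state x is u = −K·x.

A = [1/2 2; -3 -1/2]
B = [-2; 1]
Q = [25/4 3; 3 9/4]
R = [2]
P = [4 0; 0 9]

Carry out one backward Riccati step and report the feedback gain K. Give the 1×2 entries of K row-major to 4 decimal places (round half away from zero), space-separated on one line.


-1.1481 -0.7593

BᵀP = [-8.0000 9.0000]
S = R + BᵀPB = [2] + [25.0000] = [27.0000]
BᵀPA = [-31.0000 -20.5000]
K = S⁻¹·BᵀPA = [-1.1481 -0.7593]
A−BK = [-1.7963 0.4815; -1.8519 0.2593]
AᵀP(A−BK) = [46.4074 -6.0370; -6.0370 2.6852]
P' = Q + AᵀP(A−BK) = [52.6574 -3.0370; -3.0370 4.9352]
tr(P') = 57.5926


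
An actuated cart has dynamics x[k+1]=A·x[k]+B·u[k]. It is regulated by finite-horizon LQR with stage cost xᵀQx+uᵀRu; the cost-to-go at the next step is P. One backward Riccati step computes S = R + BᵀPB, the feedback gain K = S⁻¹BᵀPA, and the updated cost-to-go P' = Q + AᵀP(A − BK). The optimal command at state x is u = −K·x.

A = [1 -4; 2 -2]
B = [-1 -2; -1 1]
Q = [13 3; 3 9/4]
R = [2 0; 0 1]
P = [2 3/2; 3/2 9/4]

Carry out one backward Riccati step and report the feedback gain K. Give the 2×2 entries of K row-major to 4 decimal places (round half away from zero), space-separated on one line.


-1.1776 1.9868 -0.0329 0.9605

BᵀP = [-3.5000 -3.7500; -2.5000 -0.7500]
S = R + BᵀPB = [2 0; 0 1] + [7.2500 3.2500; 3.2500 4.2500] = [9.2500 3.2500; 3.2500 5.2500]
BᵀPA = [-11.0000 21.5000; -4.0000 11.5000]
K = S⁻¹·BᵀPA = [-1.1776 1.9868; -0.0329 0.9605]
A−BK = [-0.2434 -0.0921; 0.8553 -0.9737]
AᵀP(A−BK) = [3.9145 -6.3026; -6.3026 11.2368]
P' = Q + AᵀP(A−BK) = [16.9145 -3.3026; -3.3026 13.4868]
tr(P') = 30.4013


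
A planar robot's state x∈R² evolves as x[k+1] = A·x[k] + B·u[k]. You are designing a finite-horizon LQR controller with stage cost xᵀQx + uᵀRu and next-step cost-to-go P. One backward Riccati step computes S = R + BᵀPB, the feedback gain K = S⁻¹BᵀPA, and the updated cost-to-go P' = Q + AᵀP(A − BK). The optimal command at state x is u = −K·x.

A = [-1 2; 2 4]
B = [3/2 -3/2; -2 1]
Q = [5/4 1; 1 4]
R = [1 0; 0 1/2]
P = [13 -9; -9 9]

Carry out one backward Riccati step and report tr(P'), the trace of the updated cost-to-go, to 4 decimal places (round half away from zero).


BᵀP = [37.5000 -31.5000; -28.5000 22.5000]
S = R + BᵀPB = [1 0; 0 1/2] + [119.2500 -87.7500; -87.7500 65.2500] = [120.2500 -87.7500; -87.7500 65.7500]
BᵀPA = [-100.5000 -51.0000; 73.5000 33.0000]
K = S⁻¹·BᵀPA = [-0.7668 -2.2168; 0.0945 -2.4567]
A−BK = [0.2919 1.6402; 0.3719 2.0230]
AᵀP(A−BK) = [0.9909 3.7747; 3.7747 20.0121]
P' = Q + AᵀP(A−BK) = [2.2409 4.7747; 4.7747 24.0121]
tr(P') = 26.2530

26.2530


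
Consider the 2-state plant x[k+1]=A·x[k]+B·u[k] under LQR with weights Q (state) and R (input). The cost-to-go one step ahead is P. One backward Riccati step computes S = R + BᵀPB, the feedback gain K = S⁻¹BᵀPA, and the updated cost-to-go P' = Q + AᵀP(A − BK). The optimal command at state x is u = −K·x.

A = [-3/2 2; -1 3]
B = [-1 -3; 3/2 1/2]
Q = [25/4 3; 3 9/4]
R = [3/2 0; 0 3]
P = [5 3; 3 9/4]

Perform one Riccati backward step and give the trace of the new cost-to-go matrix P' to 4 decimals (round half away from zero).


20.1068

BᵀP = [-0.5000 0.3750; -13.5000 -7.8750]
S = R + BᵀPB = [3/2 0; 0 3] + [1.0625 1.6875; 1.6875 36.5625] = [2.5625 1.6875; 1.6875 39.5625]
BᵀPA = [0.3750 0.1250; 28.1250 -50.6250]
K = S⁻¹·BᵀPA = [-0.3311 0.9172; 0.7250 -1.3187]
A−BK = [0.3440 -1.0390; -0.8658 2.2835]
AᵀP(A−BK) = [2.2329 -4.5043; -4.5043 9.3739]
P' = Q + AᵀP(A−BK) = [8.4829 -1.5043; -1.5043 11.6239]
tr(P') = 20.1068


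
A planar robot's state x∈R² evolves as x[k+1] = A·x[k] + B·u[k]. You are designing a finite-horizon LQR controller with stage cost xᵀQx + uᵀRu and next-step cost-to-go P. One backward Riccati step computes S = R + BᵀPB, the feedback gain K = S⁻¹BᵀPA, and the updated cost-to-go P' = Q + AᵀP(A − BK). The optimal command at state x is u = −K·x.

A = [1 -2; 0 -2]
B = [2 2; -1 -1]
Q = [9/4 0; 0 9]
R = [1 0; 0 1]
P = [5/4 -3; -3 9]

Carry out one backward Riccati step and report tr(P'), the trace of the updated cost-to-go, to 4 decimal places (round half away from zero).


14.7358

BᵀP = [5.5000 -15.0000; 5.5000 -15.0000]
S = R + BᵀPB = [1 0; 0 1] + [26.0000 26.0000; 26.0000 26.0000] = [27.0000 26.0000; 26.0000 27.0000]
BᵀPA = [5.5000 19.0000; 5.5000 19.0000]
K = S⁻¹·BᵀPA = [0.1038 0.3585; 0.1038 0.3585]
A−BK = [0.5849 -3.4340; 0.2075 -1.2830]
AᵀP(A−BK) = [0.1085 -0.4434; -0.4434 3.3774]
P' = Q + AᵀP(A−BK) = [2.3585 -0.4434; -0.4434 12.3774]
tr(P') = 14.7358


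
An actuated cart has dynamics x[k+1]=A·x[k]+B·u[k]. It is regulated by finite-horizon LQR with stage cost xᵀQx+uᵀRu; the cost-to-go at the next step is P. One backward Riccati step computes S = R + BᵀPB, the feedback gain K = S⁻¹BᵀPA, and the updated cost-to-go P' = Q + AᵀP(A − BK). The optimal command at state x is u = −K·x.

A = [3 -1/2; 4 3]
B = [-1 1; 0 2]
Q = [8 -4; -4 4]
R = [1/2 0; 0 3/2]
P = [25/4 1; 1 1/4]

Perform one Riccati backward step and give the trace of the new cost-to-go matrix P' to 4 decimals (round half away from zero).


17.0286

BᵀP = [-6.2500 -1.0000; 8.2500 1.5000]
S = R + BᵀPB = [1/2 0; 0 3/2] + [6.2500 -8.2500; -8.2500 11.2500] = [6.7500 -8.2500; -8.2500 12.7500]
BᵀPA = [-22.7500 0.1250; 30.7500 0.3750]
K = S⁻¹·BᵀPA = [-2.0208 0.2604; 1.1042 0.1979]
A−BK = [-0.1250 -0.4375; 1.7917 2.6042]
AᵀP(A−BK) = [4.3229 0.4635; 0.4635 0.7057]
P' = Q + AᵀP(A−BK) = [12.3229 -3.5365; -3.5365 4.7057]
tr(P') = 17.0286
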